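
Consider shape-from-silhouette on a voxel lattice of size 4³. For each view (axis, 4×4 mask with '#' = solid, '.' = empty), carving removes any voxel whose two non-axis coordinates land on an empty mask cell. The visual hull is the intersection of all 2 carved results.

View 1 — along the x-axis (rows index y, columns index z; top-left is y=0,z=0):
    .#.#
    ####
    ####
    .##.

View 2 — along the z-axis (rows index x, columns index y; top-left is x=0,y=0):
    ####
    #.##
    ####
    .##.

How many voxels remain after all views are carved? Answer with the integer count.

before carving: 64 voxels (4×4×4)
after view 1 [x-axis, 12 of 16 cells solid] → remaining = 48
after view 2 [z-axis, 13 of 16 cells solid] → remaining = 40

voxel count = 40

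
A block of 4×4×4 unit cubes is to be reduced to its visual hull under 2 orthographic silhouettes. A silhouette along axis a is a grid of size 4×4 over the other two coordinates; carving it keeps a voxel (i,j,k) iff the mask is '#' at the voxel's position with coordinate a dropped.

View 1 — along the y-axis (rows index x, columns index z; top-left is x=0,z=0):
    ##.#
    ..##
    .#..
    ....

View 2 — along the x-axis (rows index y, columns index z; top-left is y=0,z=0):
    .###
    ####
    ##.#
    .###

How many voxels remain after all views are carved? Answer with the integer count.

before carving: 64 voxels (4×4×4)
step 1: project along y, AND mask (6/16) → |grid| = 24
step 2: project along x, AND mask (13/16) → |grid| = 21

|visual hull| = 21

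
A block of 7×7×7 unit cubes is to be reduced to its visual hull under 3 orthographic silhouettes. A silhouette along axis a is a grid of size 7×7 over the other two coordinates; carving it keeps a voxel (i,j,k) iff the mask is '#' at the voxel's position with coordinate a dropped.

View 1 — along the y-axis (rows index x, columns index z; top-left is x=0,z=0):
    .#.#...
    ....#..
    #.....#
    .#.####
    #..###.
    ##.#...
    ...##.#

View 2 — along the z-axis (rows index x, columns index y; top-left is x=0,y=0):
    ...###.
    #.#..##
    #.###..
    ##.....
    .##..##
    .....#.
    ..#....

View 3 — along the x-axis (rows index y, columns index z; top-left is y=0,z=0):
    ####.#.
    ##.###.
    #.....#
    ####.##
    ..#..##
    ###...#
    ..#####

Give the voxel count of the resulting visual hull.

|visual hull| = 29

before carving: 343 voxels (7×7×7)
after view 1 [y-axis, 20 of 49 cells solid] → remaining = 140
after view 2 [z-axis, 19 of 49 cells solid] → remaining = 50
after view 3 [x-axis, 30 of 49 cells solid] → remaining = 29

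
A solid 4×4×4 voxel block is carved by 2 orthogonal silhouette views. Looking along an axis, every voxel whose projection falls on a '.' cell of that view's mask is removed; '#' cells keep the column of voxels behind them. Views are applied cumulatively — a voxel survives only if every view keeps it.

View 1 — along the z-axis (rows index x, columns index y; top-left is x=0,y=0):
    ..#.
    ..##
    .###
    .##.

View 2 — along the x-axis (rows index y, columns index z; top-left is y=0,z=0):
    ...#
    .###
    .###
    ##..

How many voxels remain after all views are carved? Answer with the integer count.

before carving: 64 voxels (4×4×4)
[1] z-view keeps 8 columns → grid now 32
[2] x-view keeps 9 columns → grid now 22

|visual hull| = 22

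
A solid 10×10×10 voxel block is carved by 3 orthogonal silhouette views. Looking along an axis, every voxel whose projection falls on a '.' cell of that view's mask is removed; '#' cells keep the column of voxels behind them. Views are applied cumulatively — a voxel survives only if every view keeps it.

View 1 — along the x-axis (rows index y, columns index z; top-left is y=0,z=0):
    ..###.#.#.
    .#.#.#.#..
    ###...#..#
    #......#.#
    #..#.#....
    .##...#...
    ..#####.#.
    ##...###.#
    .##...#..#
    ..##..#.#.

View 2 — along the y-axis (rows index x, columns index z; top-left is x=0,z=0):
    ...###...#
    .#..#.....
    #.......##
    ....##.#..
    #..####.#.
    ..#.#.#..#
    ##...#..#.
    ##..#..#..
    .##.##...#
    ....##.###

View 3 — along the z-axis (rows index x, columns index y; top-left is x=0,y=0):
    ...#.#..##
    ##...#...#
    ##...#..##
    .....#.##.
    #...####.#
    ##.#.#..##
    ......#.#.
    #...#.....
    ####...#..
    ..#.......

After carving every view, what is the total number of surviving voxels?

before carving: 1000 voxels (10×10×10)
carve view 1 (along x, YZ-mask fill 43/100): 430 voxels remain
carve view 2 (along y, XZ-mask fill 40/100): 153 voxels remain
carve view 3 (along z, XY-mask fill 38/100): 58 voxels remain

|visual hull| = 58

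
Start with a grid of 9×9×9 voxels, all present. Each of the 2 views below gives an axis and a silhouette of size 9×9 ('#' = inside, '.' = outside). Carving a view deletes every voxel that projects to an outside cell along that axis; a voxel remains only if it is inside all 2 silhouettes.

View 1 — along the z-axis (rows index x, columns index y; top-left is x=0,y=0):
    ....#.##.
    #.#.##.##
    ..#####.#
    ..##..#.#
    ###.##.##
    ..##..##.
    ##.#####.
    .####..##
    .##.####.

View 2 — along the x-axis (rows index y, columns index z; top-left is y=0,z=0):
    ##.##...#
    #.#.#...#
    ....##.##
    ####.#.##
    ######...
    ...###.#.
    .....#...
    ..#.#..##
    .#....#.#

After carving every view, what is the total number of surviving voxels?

initial block: 9^3 = 729
  1. axis=2 (XY plane), |mask|=49  ⇒  voxels=441
  2. axis=0 (YZ plane), |mask|=38  ⇒  voxels=205

|visual hull| = 205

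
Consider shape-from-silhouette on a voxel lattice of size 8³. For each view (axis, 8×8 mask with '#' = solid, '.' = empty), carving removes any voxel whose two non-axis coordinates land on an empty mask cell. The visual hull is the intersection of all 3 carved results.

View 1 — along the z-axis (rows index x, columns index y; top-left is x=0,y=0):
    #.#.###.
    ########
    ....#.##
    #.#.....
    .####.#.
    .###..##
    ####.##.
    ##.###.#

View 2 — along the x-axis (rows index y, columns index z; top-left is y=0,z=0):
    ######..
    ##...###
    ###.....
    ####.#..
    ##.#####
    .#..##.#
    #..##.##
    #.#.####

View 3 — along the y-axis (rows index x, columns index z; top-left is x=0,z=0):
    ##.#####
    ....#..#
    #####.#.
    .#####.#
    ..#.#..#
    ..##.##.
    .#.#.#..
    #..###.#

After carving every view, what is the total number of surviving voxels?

start: 8×8×8 = 512 voxels
after view 1 [z-axis, 40 of 64 cells solid] → remaining = 320
after view 2 [x-axis, 41 of 64 cells solid] → remaining = 203
after view 3 [y-axis, 36 of 64 cells solid] → remaining = 105

voxel count = 105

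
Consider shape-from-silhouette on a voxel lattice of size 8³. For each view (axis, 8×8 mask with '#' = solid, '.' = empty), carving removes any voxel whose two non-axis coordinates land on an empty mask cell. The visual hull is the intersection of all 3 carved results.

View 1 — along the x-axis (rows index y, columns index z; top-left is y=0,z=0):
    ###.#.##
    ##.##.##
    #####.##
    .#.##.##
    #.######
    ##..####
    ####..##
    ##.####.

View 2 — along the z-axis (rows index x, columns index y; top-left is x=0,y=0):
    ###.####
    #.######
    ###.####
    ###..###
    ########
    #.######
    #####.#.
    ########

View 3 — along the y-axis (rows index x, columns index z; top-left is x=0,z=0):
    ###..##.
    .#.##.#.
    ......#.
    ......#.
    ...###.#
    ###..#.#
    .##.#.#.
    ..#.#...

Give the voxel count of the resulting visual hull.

remaining voxels: 143

before carving: 512 voxels (8×8×8)
step 1: project along x, AND mask (49/64) → |grid| = 392
step 2: project along z, AND mask (56/64) → |grid| = 346
step 3: project along y, AND mask (26/64) → |grid| = 143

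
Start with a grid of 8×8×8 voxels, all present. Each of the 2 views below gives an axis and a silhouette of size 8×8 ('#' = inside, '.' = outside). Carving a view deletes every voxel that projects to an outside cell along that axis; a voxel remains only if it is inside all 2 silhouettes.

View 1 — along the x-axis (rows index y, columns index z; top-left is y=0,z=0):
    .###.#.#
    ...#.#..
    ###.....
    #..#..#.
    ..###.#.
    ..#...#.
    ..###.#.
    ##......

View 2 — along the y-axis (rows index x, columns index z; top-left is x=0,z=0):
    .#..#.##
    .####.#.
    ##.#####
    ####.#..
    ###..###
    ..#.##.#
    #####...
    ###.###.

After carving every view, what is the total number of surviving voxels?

voxel count = 132

initial block: 8^3 = 512
step 1: project along x, AND mask (25/64) → |grid| = 200
step 2: project along y, AND mask (42/64) → |grid| = 132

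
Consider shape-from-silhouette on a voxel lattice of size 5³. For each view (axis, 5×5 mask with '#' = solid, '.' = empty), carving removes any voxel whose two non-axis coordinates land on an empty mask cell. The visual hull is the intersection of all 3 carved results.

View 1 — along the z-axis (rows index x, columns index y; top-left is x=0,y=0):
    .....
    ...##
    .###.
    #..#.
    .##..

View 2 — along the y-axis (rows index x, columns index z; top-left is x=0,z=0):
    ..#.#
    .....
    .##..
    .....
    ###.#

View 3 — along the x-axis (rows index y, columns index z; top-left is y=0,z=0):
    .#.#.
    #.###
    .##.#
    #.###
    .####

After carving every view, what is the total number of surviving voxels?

voxel count = 10

initial block: 5^3 = 125
V1 z: intersect with XY mask (9 set) -- 45 left
V2 y: intersect with XZ mask (8 set) -- 14 left
V3 x: intersect with YZ mask (17 set) -- 10 left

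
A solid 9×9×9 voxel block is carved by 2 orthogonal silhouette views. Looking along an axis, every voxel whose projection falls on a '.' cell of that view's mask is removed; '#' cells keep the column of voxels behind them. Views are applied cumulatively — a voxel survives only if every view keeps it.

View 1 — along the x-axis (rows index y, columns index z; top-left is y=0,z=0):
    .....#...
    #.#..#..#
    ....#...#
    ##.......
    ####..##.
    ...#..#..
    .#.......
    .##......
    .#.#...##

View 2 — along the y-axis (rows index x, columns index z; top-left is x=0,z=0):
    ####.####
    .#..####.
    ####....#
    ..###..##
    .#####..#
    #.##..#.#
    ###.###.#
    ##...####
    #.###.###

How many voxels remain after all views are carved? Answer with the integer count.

before carving: 729 voxels (9×9×9)
V1 x: intersect with YZ mask (24 set) -- 216 left
V2 y: intersect with XZ mask (54 set) -- 148 left

148 voxels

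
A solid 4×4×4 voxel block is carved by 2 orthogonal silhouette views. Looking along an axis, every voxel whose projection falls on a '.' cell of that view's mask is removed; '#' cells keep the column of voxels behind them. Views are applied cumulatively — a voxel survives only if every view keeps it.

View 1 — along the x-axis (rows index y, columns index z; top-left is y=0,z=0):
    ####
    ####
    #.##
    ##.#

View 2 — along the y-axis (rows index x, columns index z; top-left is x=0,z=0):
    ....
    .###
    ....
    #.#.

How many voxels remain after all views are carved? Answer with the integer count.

remaining voxels: 17

start: 4×4×4 = 64 voxels
V1 x: intersect with YZ mask (14 set) -- 56 left
V2 y: intersect with XZ mask (5 set) -- 17 left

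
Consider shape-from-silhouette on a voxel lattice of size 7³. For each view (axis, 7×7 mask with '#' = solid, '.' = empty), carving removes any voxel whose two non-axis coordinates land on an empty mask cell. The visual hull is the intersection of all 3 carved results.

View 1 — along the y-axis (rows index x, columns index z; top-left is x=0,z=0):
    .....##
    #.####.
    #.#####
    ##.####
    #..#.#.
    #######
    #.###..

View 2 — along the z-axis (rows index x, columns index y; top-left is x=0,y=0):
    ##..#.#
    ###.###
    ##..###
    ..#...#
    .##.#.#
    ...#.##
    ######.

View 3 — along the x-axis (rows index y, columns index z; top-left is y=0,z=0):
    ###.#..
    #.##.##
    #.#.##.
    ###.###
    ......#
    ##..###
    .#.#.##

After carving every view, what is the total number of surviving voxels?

|visual hull| = 80

full grid |V| = 343
step 1: project along y, AND mask (33/49) → |grid| = 231
step 2: project along z, AND mask (30/49) → |grid| = 137
step 3: project along x, AND mask (29/49) → |grid| = 80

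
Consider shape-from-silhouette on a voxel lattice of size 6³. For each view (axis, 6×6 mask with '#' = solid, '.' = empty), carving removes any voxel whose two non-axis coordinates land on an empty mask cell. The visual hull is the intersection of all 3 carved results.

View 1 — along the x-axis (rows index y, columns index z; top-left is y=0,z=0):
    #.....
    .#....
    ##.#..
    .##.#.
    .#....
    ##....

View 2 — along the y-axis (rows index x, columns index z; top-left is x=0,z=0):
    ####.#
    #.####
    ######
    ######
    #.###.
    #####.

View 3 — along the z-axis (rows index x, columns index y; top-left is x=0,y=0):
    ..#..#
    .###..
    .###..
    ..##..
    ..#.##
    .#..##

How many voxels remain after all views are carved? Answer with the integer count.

voxel count = 29

full grid |V| = 216
step 1: project along x, AND mask (11/36) → |grid| = 66
step 2: project along y, AND mask (31/36) → |grid| = 55
step 3: project along z, AND mask (16/36) → |grid| = 29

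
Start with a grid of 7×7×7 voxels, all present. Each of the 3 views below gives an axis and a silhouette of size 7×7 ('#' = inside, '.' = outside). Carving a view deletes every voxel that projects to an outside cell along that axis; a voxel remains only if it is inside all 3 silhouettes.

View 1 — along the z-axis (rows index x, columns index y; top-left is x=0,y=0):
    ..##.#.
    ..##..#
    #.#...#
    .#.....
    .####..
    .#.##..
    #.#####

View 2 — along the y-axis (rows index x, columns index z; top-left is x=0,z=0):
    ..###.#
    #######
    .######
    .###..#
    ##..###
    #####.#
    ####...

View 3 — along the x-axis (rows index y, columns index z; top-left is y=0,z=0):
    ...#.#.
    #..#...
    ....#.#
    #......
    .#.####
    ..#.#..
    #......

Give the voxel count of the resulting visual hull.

initial block: 7^3 = 343
after view 1 [z-axis, 23 of 49 cells solid] → remaining = 161
after view 2 [y-axis, 36 of 49 cells solid] → remaining = 117
after view 3 [x-axis, 15 of 49 cells solid] → remaining = 34

34 voxels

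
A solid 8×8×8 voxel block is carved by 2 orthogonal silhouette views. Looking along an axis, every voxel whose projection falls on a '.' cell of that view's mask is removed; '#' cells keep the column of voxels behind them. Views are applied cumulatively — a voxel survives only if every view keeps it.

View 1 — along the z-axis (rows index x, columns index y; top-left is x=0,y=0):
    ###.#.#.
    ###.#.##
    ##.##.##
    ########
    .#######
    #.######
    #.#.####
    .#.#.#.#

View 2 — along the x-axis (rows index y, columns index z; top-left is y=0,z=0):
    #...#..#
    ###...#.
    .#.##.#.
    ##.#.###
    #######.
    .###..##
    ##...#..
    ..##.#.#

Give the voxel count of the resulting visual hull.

before carving: 512 voxels (8×8×8)
V1 z: intersect with XY mask (49 set) -- 392 left
V2 x: intersect with YZ mask (36 set) -- 219 left

voxel count = 219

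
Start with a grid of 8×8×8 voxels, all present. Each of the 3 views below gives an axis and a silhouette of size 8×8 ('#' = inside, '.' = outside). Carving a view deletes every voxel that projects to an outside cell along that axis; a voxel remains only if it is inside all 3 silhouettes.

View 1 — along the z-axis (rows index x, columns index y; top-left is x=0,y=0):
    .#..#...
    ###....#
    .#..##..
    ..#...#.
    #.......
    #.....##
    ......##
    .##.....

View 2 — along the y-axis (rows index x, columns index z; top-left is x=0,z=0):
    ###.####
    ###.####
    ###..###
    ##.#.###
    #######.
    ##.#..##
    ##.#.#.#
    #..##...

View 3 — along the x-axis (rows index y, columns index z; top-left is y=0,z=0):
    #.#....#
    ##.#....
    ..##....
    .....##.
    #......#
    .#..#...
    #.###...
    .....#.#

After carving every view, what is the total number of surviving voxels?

voxel count = 34

before carving: 512 voxels (8×8×8)
step 1: project along z, AND mask (19/64) → |grid| = 152
step 2: project along y, AND mask (46/64) → |grid| = 110
step 3: project along x, AND mask (20/64) → |grid| = 34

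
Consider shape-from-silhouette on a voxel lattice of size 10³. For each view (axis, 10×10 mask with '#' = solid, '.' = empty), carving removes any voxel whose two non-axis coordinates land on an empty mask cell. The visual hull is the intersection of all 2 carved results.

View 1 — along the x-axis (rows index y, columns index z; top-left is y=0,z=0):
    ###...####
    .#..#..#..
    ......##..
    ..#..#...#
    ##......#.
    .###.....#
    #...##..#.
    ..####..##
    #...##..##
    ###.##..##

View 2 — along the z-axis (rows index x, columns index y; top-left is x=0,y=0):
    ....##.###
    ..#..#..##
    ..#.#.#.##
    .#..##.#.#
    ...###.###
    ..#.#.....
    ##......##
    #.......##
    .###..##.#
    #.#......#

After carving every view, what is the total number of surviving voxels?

start: 10×10×10 = 1000 voxels
after view 1 [x-axis, 44 of 100 cells solid] → remaining = 440
after view 2 [z-axis, 43 of 100 cells solid] → remaining = 202

202 voxels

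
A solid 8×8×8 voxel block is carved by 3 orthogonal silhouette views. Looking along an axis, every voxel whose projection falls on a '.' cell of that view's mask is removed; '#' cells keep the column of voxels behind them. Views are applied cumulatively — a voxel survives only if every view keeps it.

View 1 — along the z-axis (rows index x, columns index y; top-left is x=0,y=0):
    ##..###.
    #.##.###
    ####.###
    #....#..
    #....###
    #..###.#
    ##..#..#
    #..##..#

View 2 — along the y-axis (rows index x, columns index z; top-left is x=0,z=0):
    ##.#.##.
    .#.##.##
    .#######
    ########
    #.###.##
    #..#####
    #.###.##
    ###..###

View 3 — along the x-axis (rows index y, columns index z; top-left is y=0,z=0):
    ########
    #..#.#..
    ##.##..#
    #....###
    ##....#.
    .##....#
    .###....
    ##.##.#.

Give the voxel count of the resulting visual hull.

remaining voxels: 131

initial block: 8^3 = 512
  1. axis=2 (XY plane), |mask|=37  ⇒  voxels=296
  2. axis=1 (XZ plane), |mask|=49  ⇒  voxels=222
  3. axis=0 (YZ plane), |mask|=34  ⇒  voxels=131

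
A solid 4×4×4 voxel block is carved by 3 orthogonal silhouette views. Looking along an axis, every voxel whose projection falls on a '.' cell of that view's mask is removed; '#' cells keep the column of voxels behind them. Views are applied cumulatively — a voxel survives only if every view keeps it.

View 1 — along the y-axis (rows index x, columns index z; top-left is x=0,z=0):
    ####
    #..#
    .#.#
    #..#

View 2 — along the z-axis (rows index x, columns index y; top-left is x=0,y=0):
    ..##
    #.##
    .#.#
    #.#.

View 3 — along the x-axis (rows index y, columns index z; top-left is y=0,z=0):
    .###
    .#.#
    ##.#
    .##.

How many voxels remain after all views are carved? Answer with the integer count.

start: 4×4×4 = 64 voxels
carve view 1 (along y, XZ-mask fill 10/16): 40 voxels remain
carve view 2 (along z, XY-mask fill 9/16): 22 voxels remain
carve view 3 (along x, YZ-mask fill 10/16): 14 voxels remain

remaining voxels: 14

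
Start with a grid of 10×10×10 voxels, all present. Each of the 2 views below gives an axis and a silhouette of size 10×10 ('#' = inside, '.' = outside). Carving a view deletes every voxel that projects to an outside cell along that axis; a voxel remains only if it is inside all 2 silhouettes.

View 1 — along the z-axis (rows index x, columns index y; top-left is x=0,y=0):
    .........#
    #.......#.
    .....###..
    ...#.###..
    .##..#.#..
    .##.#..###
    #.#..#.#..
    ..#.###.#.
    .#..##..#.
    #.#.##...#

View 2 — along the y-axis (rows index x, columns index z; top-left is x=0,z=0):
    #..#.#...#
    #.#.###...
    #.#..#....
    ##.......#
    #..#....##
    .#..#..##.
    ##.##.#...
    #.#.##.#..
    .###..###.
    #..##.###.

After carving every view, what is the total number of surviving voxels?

remaining voxels: 174

full grid |V| = 1000
  1. axis=2 (XY plane), |mask|=38  ⇒  voxels=380
  2. axis=1 (XZ plane), |mask|=45  ⇒  voxels=174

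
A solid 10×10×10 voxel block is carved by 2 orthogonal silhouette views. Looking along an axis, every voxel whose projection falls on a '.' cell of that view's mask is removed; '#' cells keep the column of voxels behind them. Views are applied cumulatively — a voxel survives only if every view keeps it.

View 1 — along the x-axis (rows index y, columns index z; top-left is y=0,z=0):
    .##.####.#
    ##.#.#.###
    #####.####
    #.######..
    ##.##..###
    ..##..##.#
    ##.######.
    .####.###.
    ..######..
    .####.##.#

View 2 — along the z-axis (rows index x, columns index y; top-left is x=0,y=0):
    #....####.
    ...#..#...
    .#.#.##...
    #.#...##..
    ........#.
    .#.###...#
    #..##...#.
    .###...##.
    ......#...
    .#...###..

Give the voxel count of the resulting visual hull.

start: 10×10×10 = 1000 voxels
step 1: project along x, AND mask (70/100) → |grid| = 700
step 2: project along z, AND mask (35/100) → |grid| = 243

243 voxels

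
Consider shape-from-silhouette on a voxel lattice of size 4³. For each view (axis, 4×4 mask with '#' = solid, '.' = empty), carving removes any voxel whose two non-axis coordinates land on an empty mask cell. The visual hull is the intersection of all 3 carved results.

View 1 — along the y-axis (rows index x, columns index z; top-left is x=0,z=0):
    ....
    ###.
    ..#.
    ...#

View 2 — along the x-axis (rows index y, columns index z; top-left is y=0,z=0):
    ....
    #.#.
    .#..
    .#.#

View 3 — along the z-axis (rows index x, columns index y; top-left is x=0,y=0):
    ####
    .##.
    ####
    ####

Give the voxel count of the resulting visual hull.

5 voxels

full grid |V| = 64
V1 y: intersect with XZ mask (5 set) -- 20 left
V2 x: intersect with YZ mask (5 set) -- 6 left
V3 z: intersect with XY mask (14 set) -- 5 left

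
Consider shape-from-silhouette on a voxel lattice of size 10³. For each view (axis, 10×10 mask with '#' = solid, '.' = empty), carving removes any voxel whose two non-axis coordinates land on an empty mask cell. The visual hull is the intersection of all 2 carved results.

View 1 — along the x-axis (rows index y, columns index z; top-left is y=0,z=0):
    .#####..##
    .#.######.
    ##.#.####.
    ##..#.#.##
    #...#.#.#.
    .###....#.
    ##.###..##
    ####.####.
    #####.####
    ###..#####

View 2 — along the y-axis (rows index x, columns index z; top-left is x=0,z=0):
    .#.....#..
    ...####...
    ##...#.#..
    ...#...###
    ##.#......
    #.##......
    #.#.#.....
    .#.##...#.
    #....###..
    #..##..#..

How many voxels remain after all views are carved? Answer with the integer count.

236 voxels

full grid |V| = 1000
step 1: project along x, AND mask (67/100) → |grid| = 670
step 2: project along y, AND mask (35/100) → |grid| = 236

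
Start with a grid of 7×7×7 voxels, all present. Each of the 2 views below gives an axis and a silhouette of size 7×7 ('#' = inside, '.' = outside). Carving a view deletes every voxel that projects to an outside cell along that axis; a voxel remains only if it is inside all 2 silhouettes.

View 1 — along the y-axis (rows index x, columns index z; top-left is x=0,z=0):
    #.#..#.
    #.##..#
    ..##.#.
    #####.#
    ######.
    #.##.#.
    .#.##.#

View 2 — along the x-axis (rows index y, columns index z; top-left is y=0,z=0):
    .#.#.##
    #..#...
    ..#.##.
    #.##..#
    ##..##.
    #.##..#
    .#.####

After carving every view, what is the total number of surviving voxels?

remaining voxels: 114

before carving: 343 voxels (7×7×7)
step 1: project along y, AND mask (30/49) → |grid| = 210
step 2: project along x, AND mask (26/49) → |grid| = 114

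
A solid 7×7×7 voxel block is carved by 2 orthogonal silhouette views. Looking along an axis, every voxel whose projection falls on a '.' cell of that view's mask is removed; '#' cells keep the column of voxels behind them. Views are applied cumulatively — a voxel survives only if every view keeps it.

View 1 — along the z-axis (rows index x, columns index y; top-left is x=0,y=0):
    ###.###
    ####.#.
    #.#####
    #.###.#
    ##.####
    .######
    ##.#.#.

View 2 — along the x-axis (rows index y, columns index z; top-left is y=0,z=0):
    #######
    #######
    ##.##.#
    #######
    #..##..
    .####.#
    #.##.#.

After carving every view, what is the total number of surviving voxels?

initial block: 7^3 = 343
  1. axis=2 (XY plane), |mask|=38  ⇒  voxels=266
  2. axis=0 (YZ plane), |mask|=38  ⇒  voxels=209

remaining voxels: 209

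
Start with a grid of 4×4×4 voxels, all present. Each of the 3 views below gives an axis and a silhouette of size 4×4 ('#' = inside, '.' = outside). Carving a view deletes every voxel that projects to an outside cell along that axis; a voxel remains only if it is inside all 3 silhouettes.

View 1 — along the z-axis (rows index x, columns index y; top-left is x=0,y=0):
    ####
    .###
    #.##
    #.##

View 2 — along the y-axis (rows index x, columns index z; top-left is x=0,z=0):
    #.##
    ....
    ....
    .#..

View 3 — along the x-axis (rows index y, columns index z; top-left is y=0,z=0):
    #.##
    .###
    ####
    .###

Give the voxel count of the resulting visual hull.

|visual hull| = 12

initial block: 4^3 = 64
  1. axis=2 (XY plane), |mask|=13  ⇒  voxels=52
  2. axis=1 (XZ plane), |mask|=4  ⇒  voxels=15
  3. axis=0 (YZ plane), |mask|=13  ⇒  voxels=12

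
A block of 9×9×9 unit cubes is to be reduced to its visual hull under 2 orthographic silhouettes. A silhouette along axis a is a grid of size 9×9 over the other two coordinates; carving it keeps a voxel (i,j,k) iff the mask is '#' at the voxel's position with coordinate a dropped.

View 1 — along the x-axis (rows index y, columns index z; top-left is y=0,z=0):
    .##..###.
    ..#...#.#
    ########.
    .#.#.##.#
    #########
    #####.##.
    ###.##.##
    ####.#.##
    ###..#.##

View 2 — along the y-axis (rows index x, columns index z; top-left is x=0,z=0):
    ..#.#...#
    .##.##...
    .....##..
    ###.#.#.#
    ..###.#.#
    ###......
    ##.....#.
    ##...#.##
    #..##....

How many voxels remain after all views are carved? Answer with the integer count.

remaining voxels: 217

before carving: 729 voxels (9×9×9)
after view 1 [x-axis, 57 of 81 cells solid] → remaining = 513
after view 2 [y-axis, 34 of 81 cells solid] → remaining = 217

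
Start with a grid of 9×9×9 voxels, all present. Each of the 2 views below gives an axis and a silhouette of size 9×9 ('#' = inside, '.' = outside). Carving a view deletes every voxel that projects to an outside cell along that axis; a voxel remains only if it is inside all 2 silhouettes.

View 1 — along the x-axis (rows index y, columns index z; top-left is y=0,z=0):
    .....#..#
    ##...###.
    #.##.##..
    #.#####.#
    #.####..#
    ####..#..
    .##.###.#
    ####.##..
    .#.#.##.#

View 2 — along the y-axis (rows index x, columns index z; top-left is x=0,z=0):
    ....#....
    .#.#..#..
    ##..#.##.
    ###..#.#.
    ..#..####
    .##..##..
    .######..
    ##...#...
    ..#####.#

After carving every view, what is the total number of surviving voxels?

before carving: 729 voxels (9×9×9)
V1 x: intersect with YZ mask (47 set) -- 423 left
V2 y: intersect with XZ mask (38 set) -- 211 left

voxel count = 211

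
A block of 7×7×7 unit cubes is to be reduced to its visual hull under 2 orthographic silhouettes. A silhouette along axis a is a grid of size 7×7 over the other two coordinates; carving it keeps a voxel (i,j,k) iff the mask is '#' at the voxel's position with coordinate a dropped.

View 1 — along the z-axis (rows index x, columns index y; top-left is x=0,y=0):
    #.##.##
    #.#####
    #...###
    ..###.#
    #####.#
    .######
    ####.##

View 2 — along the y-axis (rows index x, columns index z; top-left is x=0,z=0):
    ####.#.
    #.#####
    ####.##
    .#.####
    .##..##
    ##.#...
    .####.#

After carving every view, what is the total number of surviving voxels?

|visual hull| = 177

full grid |V| = 343
step 1: project along z, AND mask (37/49) → |grid| = 259
step 2: project along y, AND mask (34/49) → |grid| = 177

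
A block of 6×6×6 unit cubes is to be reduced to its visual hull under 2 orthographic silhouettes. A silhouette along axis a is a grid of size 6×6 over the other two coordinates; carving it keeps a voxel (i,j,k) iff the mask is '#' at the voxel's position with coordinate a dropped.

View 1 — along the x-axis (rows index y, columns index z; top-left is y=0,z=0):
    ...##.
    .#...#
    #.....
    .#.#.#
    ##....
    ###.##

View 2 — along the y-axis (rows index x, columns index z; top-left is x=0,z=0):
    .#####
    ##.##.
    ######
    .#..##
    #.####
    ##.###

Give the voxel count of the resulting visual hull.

72 voxels

start: 6×6×6 = 216 voxels
step 1: project along x, AND mask (15/36) → |grid| = 90
step 2: project along y, AND mask (28/36) → |grid| = 72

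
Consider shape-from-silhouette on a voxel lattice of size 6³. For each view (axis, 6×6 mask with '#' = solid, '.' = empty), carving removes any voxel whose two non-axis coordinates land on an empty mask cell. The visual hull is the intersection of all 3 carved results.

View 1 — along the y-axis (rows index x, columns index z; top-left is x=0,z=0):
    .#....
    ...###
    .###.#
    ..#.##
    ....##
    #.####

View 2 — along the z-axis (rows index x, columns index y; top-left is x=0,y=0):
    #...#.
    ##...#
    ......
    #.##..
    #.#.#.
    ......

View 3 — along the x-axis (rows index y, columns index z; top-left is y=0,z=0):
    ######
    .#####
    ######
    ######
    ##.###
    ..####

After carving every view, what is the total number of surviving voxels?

before carving: 216 voxels (6×6×6)
V1 y: intersect with XZ mask (18 set) -- 108 left
V2 z: intersect with XY mask (11 set) -- 26 left
V3 x: intersect with YZ mask (32 set) -- 26 left

|visual hull| = 26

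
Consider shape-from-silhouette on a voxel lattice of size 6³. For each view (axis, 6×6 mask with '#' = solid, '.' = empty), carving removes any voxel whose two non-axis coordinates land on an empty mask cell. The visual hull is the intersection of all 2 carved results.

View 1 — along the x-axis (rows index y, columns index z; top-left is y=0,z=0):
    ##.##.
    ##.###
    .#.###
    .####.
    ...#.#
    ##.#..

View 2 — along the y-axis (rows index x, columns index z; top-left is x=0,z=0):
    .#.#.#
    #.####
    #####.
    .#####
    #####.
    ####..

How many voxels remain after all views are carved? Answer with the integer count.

remaining voxels: 103

start: 6×6×6 = 216 voxels
  1. axis=0 (YZ plane), |mask|=22  ⇒  voxels=132
  2. axis=1 (XZ plane), |mask|=27  ⇒  voxels=103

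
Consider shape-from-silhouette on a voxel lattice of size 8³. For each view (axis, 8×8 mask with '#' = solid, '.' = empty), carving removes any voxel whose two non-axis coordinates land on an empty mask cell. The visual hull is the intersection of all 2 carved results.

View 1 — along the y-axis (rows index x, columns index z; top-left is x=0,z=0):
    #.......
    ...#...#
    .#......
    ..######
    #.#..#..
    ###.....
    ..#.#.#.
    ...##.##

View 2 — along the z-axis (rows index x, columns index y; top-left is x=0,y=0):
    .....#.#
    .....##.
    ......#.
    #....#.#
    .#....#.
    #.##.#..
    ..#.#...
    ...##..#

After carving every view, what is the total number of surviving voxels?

61 voxels

initial block: 8^3 = 512
[1] y-view keeps 23 columns → grid now 184
[2] z-view keeps 19 columns → grid now 61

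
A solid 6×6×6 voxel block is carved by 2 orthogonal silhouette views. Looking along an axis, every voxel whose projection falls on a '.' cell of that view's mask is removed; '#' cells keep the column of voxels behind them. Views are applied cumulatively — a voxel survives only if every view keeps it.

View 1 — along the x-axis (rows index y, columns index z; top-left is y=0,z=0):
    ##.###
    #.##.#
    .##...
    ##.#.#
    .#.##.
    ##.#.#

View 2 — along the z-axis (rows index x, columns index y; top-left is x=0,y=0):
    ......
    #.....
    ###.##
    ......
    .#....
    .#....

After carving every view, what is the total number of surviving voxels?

|visual hull| = 31

start: 6×6×6 = 216 voxels
carve view 1 (along x, YZ-mask fill 22/36): 132 voxels remain
carve view 2 (along z, XY-mask fill 8/36): 31 voxels remain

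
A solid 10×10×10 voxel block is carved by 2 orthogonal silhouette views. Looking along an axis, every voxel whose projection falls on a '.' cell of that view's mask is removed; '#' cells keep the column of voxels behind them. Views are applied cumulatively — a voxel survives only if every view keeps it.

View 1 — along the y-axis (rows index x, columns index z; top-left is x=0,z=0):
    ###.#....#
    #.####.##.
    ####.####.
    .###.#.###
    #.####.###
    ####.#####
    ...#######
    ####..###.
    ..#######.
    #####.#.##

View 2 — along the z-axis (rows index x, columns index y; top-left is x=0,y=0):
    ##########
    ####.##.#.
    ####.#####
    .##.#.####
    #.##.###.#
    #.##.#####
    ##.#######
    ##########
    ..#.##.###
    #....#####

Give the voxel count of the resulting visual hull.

remaining voxels: 571

full grid |V| = 1000
carve view 1 (along y, XZ-mask fill 73/100): 730 voxels remain
carve view 2 (along z, XY-mask fill 79/100): 571 voxels remain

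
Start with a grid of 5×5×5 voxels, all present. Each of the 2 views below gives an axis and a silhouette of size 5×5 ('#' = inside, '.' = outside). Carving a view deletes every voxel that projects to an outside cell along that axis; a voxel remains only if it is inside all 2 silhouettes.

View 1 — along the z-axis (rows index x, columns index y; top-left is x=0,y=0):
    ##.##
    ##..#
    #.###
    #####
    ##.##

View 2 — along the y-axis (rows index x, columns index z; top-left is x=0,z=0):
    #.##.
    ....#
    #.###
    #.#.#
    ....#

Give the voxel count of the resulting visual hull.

voxel count = 50

start: 5×5×5 = 125 voxels
  1. axis=2 (XY plane), |mask|=20  ⇒  voxels=100
  2. axis=1 (XZ plane), |mask|=12  ⇒  voxels=50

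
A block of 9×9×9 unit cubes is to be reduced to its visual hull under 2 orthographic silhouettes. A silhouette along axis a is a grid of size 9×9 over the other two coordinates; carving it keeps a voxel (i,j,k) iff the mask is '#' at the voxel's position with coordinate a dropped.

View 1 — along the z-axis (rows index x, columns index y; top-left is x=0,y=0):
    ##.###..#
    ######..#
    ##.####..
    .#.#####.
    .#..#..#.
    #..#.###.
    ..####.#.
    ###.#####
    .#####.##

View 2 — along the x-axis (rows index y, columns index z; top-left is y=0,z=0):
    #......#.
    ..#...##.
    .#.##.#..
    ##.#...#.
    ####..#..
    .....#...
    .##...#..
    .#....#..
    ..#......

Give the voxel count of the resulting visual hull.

remaining voxels: 151

before carving: 729 voxels (9×9×9)
[1] z-view keeps 53 columns → grid now 477
[2] x-view keeps 25 columns → grid now 151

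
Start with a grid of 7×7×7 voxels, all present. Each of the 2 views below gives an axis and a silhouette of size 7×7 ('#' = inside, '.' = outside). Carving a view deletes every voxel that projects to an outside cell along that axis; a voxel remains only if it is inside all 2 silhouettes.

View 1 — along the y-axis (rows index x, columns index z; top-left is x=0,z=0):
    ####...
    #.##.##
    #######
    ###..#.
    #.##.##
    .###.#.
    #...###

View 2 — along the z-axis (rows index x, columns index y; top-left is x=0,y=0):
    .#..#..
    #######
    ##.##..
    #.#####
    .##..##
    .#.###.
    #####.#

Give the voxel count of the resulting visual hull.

before carving: 343 voxels (7×7×7)
carve view 1 (along y, XZ-mask fill 33/49): 231 voxels remain
carve view 2 (along z, XY-mask fill 33/49): 155 voxels remain

155 voxels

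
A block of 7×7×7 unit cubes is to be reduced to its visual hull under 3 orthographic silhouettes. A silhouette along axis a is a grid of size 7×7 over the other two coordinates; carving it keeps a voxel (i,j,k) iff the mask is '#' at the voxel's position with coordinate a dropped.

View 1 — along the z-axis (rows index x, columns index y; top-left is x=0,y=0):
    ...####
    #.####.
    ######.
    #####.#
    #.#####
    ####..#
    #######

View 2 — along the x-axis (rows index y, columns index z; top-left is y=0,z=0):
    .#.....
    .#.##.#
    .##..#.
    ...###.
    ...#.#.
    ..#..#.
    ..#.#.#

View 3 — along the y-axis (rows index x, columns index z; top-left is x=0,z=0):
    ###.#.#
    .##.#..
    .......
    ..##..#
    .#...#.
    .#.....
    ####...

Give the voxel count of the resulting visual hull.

remaining voxels: 35

start: 7×7×7 = 343 voxels
step 1: project along z, AND mask (39/49) → |grid| = 273
step 2: project along x, AND mask (18/49) → |grid| = 98
step 3: project along y, AND mask (18/49) → |grid| = 35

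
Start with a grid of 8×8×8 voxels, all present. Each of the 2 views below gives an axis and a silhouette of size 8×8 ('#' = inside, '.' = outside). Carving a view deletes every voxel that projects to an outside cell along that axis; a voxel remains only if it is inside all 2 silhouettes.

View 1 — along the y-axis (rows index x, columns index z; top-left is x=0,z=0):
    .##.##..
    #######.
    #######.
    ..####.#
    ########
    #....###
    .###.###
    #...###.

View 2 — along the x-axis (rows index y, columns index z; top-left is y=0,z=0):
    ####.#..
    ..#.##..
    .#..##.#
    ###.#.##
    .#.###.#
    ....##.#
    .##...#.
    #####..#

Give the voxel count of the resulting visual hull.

before carving: 512 voxels (8×8×8)
[1] y-view keeps 45 columns → grid now 360
[2] x-view keeps 35 columns → grid now 198

voxel count = 198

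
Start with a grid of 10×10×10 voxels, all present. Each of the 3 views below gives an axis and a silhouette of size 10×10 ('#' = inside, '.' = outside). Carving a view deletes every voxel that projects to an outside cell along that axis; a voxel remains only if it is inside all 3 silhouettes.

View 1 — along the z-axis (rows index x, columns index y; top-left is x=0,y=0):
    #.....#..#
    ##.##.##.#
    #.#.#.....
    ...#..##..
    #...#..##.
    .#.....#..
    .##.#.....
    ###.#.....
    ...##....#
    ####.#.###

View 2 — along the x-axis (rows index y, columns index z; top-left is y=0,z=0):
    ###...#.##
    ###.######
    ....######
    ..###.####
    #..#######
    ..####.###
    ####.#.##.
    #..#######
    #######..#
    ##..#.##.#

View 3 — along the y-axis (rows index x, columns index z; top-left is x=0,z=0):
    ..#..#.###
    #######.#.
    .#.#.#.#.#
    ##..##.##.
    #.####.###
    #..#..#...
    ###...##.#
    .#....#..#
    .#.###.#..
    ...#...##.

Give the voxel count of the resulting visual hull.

start: 10×10×10 = 1000 voxels
after view 1 [z-axis, 40 of 100 cells solid] → remaining = 400
after view 2 [x-axis, 72 of 100 cells solid] → remaining = 289
after view 3 [y-axis, 52 of 100 cells solid] → remaining = 148

voxel count = 148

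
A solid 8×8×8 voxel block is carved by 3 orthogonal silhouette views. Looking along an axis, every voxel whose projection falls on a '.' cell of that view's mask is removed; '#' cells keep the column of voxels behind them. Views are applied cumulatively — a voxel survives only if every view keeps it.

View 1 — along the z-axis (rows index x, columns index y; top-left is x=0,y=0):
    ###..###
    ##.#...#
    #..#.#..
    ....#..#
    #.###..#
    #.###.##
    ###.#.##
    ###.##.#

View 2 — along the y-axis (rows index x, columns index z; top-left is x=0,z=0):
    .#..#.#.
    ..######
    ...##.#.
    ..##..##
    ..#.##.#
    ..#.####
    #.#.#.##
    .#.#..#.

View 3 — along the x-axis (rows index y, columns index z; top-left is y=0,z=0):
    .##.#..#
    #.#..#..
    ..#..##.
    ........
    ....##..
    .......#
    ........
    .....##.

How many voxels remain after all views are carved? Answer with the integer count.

full grid |V| = 512
carve view 1 (along z, XY-mask fill 38/64): 304 voxels remain
carve view 2 (along y, XZ-mask fill 33/64): 157 voxels remain
carve view 3 (along x, YZ-mask fill 15/64): 43 voxels remain

|visual hull| = 43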